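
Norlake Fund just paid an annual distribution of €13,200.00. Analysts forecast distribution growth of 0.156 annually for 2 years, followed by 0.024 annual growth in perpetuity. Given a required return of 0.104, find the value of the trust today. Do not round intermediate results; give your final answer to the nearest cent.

D_1 = 15259.20000
D_2 = 17639.63520
Terminal value at year 2: TV = D_2×(1+g_2)/(r−g_2) = 18062.98644/0.08 = 225787.33056
P_0 = D_1/(1+r)^1 + D_2/(1+r)^2 + TV/(1+r)^2
    = 13821.73913 + 14472.76307 + 185251.36736 = 213545.86957

€213545.87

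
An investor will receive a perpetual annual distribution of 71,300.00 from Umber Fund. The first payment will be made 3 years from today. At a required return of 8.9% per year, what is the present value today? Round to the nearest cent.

675528.64

Value at end of year 2: C / r = 71,300.00 / 0.089 = 801,123.5955
Discount to today: PV = 801,123.5955 / (1 + 0.089)^2 = 801,123.5955 / 1.185921 = 675,528.64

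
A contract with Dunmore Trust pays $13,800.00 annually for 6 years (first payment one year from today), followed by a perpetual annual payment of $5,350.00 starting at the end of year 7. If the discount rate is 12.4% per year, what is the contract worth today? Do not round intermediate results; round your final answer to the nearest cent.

$77496.51

PV of 6-year annuity: $13,800.00 × [1 − (1+0.124)^−6] / 0.124 = 56100.43190
Perpetuity value at year 6: $5,350.00 / 0.124 = 43145.16129
PV of perpetuity: 43145.16129 / (1+0.124)^6 = 21396.08081
Total PV = 56100.43190 + 21396.08081 = 77496.51271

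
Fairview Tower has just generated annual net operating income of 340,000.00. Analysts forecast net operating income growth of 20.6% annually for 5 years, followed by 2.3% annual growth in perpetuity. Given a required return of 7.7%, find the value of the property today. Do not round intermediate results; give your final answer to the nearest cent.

D_1 = 410040.00000
D_2 = 494508.24000
D_3 = 596376.93744
D_4 = 719230.58655
D_5 = 867392.08738
Terminal value at year 5: TV = D_5×(1+g_2)/(r−g_2) = 887342.10539/0.054 = 16432261.21097
P_0 = D_1/(1+r)^1 + D_2/(1+r)^2 + D_3/(1+r)^3 + D_4/(1+r)^4 + D_5/(1+r)^5 + TV/(1+r)^5
    = 380724.23398 + 426326.30101 + 477390.45405 + 534570.92626 + 598600.31298 + 11340150.37359 = 13757762.60187

13757762.60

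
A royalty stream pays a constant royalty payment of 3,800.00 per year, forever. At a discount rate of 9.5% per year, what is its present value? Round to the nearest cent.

Level perpetuity: PV = C / r = 3,800.00 / 0.095 = 40,000.00

40000.00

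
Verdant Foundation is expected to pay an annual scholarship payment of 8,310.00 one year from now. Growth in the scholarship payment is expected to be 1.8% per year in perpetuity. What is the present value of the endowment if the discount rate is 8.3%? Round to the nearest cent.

Growing perpetuity: P = D₁ / (r − g) = 8,310.0000 / (0.083 − 0.018) = 127,846.15

127846.15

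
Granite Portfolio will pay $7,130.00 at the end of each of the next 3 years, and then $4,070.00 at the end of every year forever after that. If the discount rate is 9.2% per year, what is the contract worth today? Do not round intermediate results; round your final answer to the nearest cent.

PV of 3-year annuity: $7,130.00 × [1 − (1+0.092)^−3] / 0.092 = 17983.99283
Perpetuity value at year 3: $4,070.00 / 0.092 = 44239.13043
PV of perpetuity: 44239.13043 / (1+0.092)^3 = 33973.37296
Total PV = 17983.99283 + 33973.37296 = 51957.36579

$51957.37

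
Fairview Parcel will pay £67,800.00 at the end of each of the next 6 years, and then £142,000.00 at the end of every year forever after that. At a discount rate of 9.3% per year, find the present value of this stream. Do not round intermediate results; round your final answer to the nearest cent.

PV of 6-year annuity: £67,800.00 × [1 − (1+0.093)^−6] / 0.093 = 301443.99704
Perpetuity value at year 6: £142,000.00 / 0.093 = 1526881.72043
PV of perpetuity: 1526881.72043 / (1+0.093)^6 = 895538.83578
Total PV = 301443.99704 + 895538.83578 = 1196982.83282

£1196982.83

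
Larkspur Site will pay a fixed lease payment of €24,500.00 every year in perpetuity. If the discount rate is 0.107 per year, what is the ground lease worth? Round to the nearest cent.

Level perpetuity: PV = C / r = €24,500.00 / 0.107 = €228,971.96

€228971.96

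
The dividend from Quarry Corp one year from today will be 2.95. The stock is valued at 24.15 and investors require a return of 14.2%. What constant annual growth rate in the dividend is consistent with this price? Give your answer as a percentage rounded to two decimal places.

1.98%

P = D₁/(r−g) ⇒ g = r − D₁/P = 0.142 − 2.95/24.15 = 0.019847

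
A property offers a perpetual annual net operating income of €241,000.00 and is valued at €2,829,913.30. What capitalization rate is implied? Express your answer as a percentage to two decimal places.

P = C/r ⇒ r = C/P = €241,000.00/€2,829,913.30 = 0.085162

8.52%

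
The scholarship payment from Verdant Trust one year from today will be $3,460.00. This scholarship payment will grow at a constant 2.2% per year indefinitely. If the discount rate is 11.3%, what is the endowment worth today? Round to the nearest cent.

$38021.98

Growing perpetuity: P = D₁ / (r − g) = $3,460.0000 / (0.113 − 0.022) = $38,021.98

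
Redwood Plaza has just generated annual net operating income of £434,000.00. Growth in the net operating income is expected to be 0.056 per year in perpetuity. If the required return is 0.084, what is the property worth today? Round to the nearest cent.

D₁ = D₀ × (1 + g) = £434,000.00 × 1.056 = £458,304.0000
Growing perpetuity: P = D₁ / (r − g) = £458,304.0000 / (0.084 − 0.056) = £16,368,000.00

£16368000.00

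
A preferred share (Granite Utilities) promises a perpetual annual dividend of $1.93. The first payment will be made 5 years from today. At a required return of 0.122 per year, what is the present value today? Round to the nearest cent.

Value at end of year 4: C / r = $1.93 / 0.122 = $15.8197
Discount to today: PV = $15.8197 / (1 + 0.122)^4 = $15.8197 / 1.584789 = $9.98

$9.98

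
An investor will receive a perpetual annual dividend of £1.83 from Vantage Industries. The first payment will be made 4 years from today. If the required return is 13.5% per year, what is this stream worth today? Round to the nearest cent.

Value at end of year 3: C / r = £1.83 / 0.135 = £13.5556
Discount to today: PV = £13.5556 / (1 + 0.135)^3 = £13.5556 / 1.462135 = £9.27

£9.27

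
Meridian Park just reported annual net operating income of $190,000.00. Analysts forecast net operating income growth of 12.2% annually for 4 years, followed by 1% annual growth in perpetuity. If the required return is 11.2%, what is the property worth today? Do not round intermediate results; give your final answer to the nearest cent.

D_1 = 213180.00000
D_2 = 239187.96000
D_3 = 268368.89112
D_4 = 301109.89584
Terminal value at year 4: TV = D_4×(1+g_2)/(r−g_2) = 304120.99480/0.102 = 2981578.38034
P_0 = D_1/(1+r)^1 + D_2/(1+r)^2 + D_3/(1+r)^3 + D_4/(1+r)^4 + TV/(1+r)^4
    = 191708.63309 + 193432.63159 + 195172.13368 + 196927.27876 + 1949966.19167 = 2727206.86879

$2727206.87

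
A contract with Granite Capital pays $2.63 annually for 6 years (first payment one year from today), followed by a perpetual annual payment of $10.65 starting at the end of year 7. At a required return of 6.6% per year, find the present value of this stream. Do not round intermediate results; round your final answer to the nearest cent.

$122.66

PV of 6-year annuity: $2.63 × [1 − (1+0.066)^−6] / 0.066 = 12.69231
Perpetuity value at year 6: $10.65 / 0.066 = 161.36364
PV of perpetuity: 161.36364 / (1+0.066)^6 = 109.96702
Total PV = 12.69231 + 109.96702 = 122.65933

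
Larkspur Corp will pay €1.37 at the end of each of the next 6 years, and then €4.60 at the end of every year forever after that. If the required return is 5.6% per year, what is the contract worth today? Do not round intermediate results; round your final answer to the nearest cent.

PV of 6-year annuity: €1.37 × [1 − (1+0.056)^−6] / 0.056 = 6.82224
Perpetuity value at year 6: €4.60 / 0.056 = 82.14286
PV of perpetuity: 82.14286 / (1+0.056)^6 = 59.23608
Total PV = 6.82224 + 59.23608 = 66.05831

€66.06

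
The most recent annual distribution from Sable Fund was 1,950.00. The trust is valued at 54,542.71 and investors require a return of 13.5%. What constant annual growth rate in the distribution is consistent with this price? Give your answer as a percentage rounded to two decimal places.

9.58%

P = D₀(1+g)/(r−g) ⇒ P(r−g) = D₀(1+g) ⇒ g(P+D₀) = P·r − D₀
g = (P·r − D₀)/(P + D₀) = (54,542.71×0.135 − 1,950.00) / (54,542.71 + 1,950.00) = 0.095822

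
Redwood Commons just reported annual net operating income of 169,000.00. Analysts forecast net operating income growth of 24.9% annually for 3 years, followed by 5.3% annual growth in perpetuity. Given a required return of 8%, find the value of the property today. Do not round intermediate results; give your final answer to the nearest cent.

D_1 = 211081.00000
D_2 = 263640.16900
D_3 = 329286.57108
Terminal value at year 3: TV = D_3×(1+g_2)/(r−g_2) = 346738.75935/0.027 = 12842176.27216
P_0 = D_1/(1+r)^1 + D_2/(1+r)^2 + D_3/(1+r)^3 + TV/(1+r)^3
    = 195445.37037 + 226028.95147 + 261398.29666 + 10194533.56970 = 10877406.18821

10877406.19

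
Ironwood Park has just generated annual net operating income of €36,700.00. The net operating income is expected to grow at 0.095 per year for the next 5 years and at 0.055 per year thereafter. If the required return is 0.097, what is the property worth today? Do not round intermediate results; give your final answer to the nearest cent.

D_1 = 40186.50000
D_2 = 44004.21750
D_3 = 48184.61816
D_4 = 52762.15689
D_5 = 57774.56179
Terminal value at year 5: TV = D_5×(1+g_2)/(r−g_2) = 60952.16269/0.042 = 1451241.96883
P_0 = D_1/(1+r)^1 + D_2/(1+r)^2 + D_3/(1+r)^3 + D_4/(1+r)^4 + D_5/(1+r)^5 + TV/(1+r)^5
    = 36633.09025 + 36566.30248 + 36499.63648 + 36433.09202 + 36366.66888 + 913496.08726 = 1095994.87735

€1095994.88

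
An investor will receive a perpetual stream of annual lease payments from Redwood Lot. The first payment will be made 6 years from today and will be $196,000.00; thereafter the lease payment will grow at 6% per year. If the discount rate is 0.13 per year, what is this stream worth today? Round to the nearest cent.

$1519727.82

Value at end of year 5: C₁ / (r − g) = $196,000.00 / (0.13 − 0.06) = $2,800,000.0000
Discount to today: PV = $2,800,000.0000 / (1 + 0.13)^5 = $2,800,000.0000 / 1.842435 = $1,519,727.82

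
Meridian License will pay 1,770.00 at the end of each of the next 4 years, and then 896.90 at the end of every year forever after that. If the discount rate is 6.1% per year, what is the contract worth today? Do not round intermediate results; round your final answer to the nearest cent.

PV of 4-year annuity: 1,770.00 × [1 − (1+0.061)^−4] / 0.061 = 6119.21885
Perpetuity value at year 4: 896.90 / 0.061 = 14703.27869
PV of perpetuity: 14703.27869 / (1+0.061)^4 = 11602.52875
Total PV = 6119.21885 + 11602.52875 = 17721.74760

17721.75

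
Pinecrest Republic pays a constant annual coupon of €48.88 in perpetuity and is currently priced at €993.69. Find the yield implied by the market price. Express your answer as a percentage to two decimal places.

4.92%

P = C/r ⇒ r = C/P = €48.88/€993.69 = 0.049190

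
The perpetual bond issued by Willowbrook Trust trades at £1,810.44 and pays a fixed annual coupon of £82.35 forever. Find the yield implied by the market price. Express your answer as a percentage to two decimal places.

P = C/r ⇒ r = C/P = £82.35/£1,810.44 = 0.045486

4.55%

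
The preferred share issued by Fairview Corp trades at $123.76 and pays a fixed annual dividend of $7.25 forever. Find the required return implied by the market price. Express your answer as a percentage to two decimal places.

5.86%

P = C/r ⇒ r = C/P = $7.25/$123.76 = 0.058581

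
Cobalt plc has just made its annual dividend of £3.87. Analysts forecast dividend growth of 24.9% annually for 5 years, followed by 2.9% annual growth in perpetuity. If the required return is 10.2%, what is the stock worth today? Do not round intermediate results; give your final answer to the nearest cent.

£130.64

D_1 = 4.83363
D_2 = 6.03720
D_3 = 7.54047
D_4 = 9.41804
D_5 = 11.76314
Terminal value at year 5: TV = D_5×(1+g_2)/(r−g_2) = 12.10427/0.073 = 165.81189
P_0 = D_1/(1+r)^1 + D_2/(1+r)^2 + D_3/(1+r)^3 + D_4/(1+r)^4 + D_5/(1+r)^5 + TV/(1+r)^5
    = 4.38623 + 4.97133 + 5.63448 + 6.38608 + 7.23794 + 102.02526 = 130.64132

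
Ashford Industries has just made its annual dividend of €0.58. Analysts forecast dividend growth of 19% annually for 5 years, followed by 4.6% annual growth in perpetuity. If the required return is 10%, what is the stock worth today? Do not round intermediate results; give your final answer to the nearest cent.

€20.34

D_1 = 0.69020
D_2 = 0.82134
D_3 = 0.97739
D_4 = 1.16310
D_5 = 1.38409
Terminal value at year 5: TV = D_5×(1+g_2)/(r−g_2) = 1.44775/0.054 = 26.81024
P_0 = D_1/(1+r)^1 + D_2/(1+r)^2 + D_3/(1+r)^3 + D_4/(1+r)^4 + D_5/(1+r)^5 + TV/(1+r)^5
    = 0.62745 + 0.67879 + 0.73433 + 0.79441 + 0.85941 + 16.64705 = 20.34144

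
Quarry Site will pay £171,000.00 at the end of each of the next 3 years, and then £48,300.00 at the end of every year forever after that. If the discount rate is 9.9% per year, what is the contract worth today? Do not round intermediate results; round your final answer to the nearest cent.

£793553.52

PV of 3-year annuity: £171,000.00 × [1 − (1+0.099)^−3] / 0.099 = 426001.46577
Perpetuity value at year 3: £48,300.00 / 0.099 = 487878.78788
PV of perpetuity: 487878.78788 / (1+0.099)^3 = 367552.05807
Total PV = 426001.46577 + 367552.05807 = 793553.52384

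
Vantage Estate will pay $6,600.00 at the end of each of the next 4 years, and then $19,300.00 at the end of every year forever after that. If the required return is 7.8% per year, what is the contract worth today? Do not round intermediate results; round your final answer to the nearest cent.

PV of 4-year annuity: $6,600.00 × [1 − (1+0.078)^−4] / 0.078 = 21957.70764
Perpetuity value at year 4: $19,300.00 / 0.078 = 247435.89744
PV of perpetuity: 247435.89744 / (1+0.078)^4 = 183226.23722
Total PV = 21957.70764 + 183226.23722 = 205183.94486

$205183.94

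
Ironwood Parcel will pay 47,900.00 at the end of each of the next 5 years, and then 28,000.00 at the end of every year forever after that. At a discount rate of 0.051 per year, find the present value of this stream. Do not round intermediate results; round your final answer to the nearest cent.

634938.55

PV of 5-year annuity: 47,900.00 × [1 − (1+0.051)^−5] / 0.051 = 206809.91611
Perpetuity value at year 5: 28,000.00 / 0.051 = 549019.60784
PV of perpetuity: 549019.60784 / (1+0.051)^5 = 428128.63392
Total PV = 206809.91611 + 428128.63392 = 634938.55003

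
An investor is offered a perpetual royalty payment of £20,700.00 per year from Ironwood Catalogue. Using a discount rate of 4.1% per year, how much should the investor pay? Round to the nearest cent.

£504878.05

Level perpetuity: PV = C / r = £20,700.00 / 0.041 = £504,878.05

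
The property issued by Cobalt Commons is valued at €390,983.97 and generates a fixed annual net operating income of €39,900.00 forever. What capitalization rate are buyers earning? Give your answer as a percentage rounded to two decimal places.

10.21%

P = C/r ⇒ r = C/P = €39,900.00/€390,983.97 = 0.102050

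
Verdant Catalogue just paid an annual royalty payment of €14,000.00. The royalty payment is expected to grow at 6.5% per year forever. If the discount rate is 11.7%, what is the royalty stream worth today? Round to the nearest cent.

€286730.77

D₁ = D₀ × (1 + g) = €14,000.00 × 1.065 = €14,910.0000
Growing perpetuity: P = D₁ / (r − g) = €14,910.0000 / (0.117 − 0.065) = €286,730.77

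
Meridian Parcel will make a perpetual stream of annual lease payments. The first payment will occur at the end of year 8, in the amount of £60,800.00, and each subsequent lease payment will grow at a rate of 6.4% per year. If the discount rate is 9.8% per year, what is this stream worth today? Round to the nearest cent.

£929412.01

Value at end of year 7: C₁ / (r − g) = £60,800.00 / (0.098 − 0.064) = £1,788,235.2941
Discount to today: PV = £1,788,235.2941 / (1 + 0.098)^7 = £1,788,235.2941 / 1.924050 = £929,412.01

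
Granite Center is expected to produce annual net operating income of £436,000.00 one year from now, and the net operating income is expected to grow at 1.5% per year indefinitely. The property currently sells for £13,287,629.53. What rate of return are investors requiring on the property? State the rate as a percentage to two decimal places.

4.78%

P = D₁/(r − g) ⇒ r = D₁/P + g = £436,000.0000/£13,287,629.53 + 0.015 = 0.032812 + 0.015 = 0.047812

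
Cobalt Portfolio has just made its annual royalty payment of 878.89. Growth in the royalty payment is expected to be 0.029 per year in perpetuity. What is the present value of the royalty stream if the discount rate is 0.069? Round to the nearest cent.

22609.45

D₁ = D₀ × (1 + g) = 878.89 × 1.029 = 904.3778
Growing perpetuity: P = D₁ / (r − g) = 904.3778 / (0.069 − 0.029) = 22,609.45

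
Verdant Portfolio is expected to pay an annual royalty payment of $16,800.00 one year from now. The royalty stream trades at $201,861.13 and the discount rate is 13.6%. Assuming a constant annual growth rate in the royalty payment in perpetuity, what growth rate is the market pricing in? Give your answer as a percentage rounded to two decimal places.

P = D₁/(r−g) ⇒ g = r − D₁/P = 0.136 − $16,800.00/$201,861.13 = 0.052774

5.28%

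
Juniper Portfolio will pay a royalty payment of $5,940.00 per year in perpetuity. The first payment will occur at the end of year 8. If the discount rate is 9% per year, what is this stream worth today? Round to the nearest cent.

$36104.26

Value at end of year 7: C / r = $5,940.00 / 0.09 = $66,000.0000
Discount to today: PV = $66,000.0000 / (1 + 0.09)^7 = $66,000.0000 / 1.828039 = $36,104.26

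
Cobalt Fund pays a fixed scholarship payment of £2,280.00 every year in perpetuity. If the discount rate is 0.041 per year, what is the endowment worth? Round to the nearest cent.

Level perpetuity: PV = C / r = £2,280.00 / 0.041 = £55,609.76

£55609.76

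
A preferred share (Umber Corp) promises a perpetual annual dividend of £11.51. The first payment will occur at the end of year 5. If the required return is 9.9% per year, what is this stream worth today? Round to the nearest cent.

Value at end of year 4: C / r = £11.51 / 0.099 = £116.2626
Discount to today: PV = £116.2626 / (1 + 0.099)^4 = £116.2626 / 1.458783 = £79.70

£79.70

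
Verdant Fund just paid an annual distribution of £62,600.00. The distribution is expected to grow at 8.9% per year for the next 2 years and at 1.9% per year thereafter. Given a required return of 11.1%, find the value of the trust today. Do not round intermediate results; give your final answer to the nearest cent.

£787680.74

D_1 = 68171.40000
D_2 = 74238.65460
Terminal value at year 2: TV = D_2×(1+g_2)/(r−g_2) = 75649.18904/0.092 = 822273.79388
P_0 = D_1/(1+r)^1 + D_2/(1+r)^2 + TV/(1+r)^2
    = 61360.39604 + 60145.33869 + 666175.00139 = 787680.73612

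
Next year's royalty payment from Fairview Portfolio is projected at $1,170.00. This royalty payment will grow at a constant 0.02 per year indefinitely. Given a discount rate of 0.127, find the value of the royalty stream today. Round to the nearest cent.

$10934.58

Growing perpetuity: P = D₁ / (r − g) = $1,170.0000 / (0.127 − 0.02) = $10,934.58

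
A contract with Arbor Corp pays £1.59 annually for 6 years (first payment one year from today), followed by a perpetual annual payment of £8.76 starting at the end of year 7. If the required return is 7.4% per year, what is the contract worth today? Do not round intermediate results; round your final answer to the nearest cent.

PV of 6-year annuity: £1.59 × [1 − (1+0.074)^−6] / 0.074 = 7.48611
Perpetuity value at year 6: £8.76 / 0.074 = 118.37838
PV of perpetuity: 118.37838 / (1+0.074)^6 = 77.13415
Total PV = 7.48611 + 77.13415 = 84.62026

£84.62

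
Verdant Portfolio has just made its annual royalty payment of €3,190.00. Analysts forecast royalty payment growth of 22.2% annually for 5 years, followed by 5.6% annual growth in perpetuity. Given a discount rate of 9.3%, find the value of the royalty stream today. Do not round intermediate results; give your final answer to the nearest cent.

D_1 = 3898.18000
D_2 = 4763.57596
D_3 = 5821.08982
D_4 = 7113.37176
D_5 = 8692.54030
Terminal value at year 5: TV = D_5×(1+g_2)/(r−g_2) = 9179.32255/0.037 = 248089.79870
P_0 = D_1/(1+r)^1 + D_2/(1+r)^2 + D_3/(1+r)^3 + D_4/(1+r)^4 + D_5/(1+r)^5 + TV/(1+r)^5
    = 3566.49588 + 3987.42724 + 4458.03850 + 4984.19309 + 5572.44644 + 159040.63350 = 181609.23465

€181609.23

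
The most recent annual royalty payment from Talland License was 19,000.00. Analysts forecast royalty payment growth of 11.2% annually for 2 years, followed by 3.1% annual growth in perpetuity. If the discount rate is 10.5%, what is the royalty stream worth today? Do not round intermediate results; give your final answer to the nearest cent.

306442.56

D_1 = 21128.00000
D_2 = 23494.33600
Terminal value at year 2: TV = D_2×(1+g_2)/(r−g_2) = 24222.66042/0.074 = 327333.24886
P_0 = D_1/(1+r)^1 + D_2/(1+r)^2 + TV/(1+r)^2
    = 19120.36199 + 19241.48646 + 268080.70995 = 306442.55840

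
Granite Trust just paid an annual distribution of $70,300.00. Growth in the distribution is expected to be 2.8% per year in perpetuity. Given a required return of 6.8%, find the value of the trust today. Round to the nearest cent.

D₁ = D₀ × (1 + g) = $70,300.00 × 1.028 = $72,268.4000
Growing perpetuity: P = D₁ / (r − g) = $72,268.4000 / (0.068 − 0.028) = $1,806,710.00

$1806710.00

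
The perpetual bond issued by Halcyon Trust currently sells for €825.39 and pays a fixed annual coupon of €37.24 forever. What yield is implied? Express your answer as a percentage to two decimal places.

P = C/r ⇒ r = C/P = €37.24/€825.39 = 0.045118

4.51%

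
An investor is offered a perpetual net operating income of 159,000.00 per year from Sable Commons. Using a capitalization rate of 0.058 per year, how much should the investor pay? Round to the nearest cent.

Level perpetuity: PV = C / r = 159,000.00 / 0.058 = 2,741,379.31

2741379.31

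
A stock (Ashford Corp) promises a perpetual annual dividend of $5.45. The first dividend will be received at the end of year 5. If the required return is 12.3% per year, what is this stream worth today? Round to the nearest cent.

Value at end of year 4: C / r = $5.45 / 0.123 = $44.3089
Discount to today: PV = $44.3089 / (1 + 0.123)^4 = $44.3089 / 1.590446 = $27.86

$27.86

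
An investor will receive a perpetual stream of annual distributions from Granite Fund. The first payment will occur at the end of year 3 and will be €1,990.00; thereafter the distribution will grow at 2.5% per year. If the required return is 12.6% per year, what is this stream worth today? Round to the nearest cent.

€15540.14

Value at end of year 2: C₁ / (r − g) = €1,990.00 / (0.126 − 0.025) = €19,702.9703
Discount to today: PV = €19,702.9703 / (1 + 0.126)^2 = €19,702.9703 / 1.267876 = €15,540.14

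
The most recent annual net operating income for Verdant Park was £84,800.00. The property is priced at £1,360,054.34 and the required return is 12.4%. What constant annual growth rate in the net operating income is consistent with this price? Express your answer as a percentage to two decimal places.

P = D₀(1+g)/(r−g) ⇒ P(r−g) = D₀(1+g) ⇒ g(P+D₀) = P·r − D₀
g = (P·r − D₀)/(P + D₀) = (£1,360,054.34×0.124 − £84,800.00) / (£1,360,054.34 + £84,800.00) = 0.058031

5.80%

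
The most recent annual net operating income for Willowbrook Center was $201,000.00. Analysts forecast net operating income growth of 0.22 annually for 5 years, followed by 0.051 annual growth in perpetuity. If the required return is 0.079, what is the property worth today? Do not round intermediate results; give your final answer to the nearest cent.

D_1 = 245220.00000
D_2 = 299168.40000
D_3 = 364985.44800
D_4 = 445282.24656
D_5 = 543244.34080
Terminal value at year 5: TV = D_5×(1+g_2)/(r−g_2) = 570949.80218/0.028 = 20391064.36372
P_0 = D_1/(1+r)^1 + D_2/(1+r)^2 + D_3/(1+r)^3 + D_4/(1+r)^4 + D_5/(1+r)^5 + TV/(1+r)^5
    = 227265.98703 + 256964.32268 + 290543.53445 + 328510.76184 + 371439.41561 + 13942243.77884 = 15416967.80044

$15416967.80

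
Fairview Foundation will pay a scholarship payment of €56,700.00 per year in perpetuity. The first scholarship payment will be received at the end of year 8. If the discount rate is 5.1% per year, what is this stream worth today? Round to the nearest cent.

€784863.03

Value at end of year 7: C / r = €56,700.00 / 0.051 = €1,111,764.7059
Discount to today: PV = €1,111,764.7059 / (1 + 0.051)^7 = €1,111,764.7059 / 1.416508 = €784,863.03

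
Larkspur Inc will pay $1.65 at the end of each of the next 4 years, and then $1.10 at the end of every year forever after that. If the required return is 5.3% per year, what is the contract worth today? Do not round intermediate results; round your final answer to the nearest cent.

$22.69

PV of 4-year annuity: $1.65 × [1 − (1+0.053)^−4] / 0.053 = 5.81027
Perpetuity value at year 4: $1.10 / 0.053 = 20.75472
PV of perpetuity: 20.75472 / (1+0.053)^4 = 16.88120
Total PV = 5.81027 + 16.88120 = 22.69148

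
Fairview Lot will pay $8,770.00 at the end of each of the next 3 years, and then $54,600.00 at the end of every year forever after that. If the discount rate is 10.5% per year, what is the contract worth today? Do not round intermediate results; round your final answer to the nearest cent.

$407023.39

PV of 3-year annuity: $8,770.00 × [1 − (1+0.105)^−3] / 0.105 = 21619.13276
Perpetuity value at year 3: $54,600.00 / 0.105 = 520000.00000
PV of perpetuity: 520000.00000 / (1+0.105)^3 = 385404.25896
Total PV = 21619.13276 + 385404.25896 = 407023.39172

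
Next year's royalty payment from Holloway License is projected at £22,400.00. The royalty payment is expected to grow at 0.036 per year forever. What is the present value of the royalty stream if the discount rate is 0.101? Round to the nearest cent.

£344615.38

Growing perpetuity: P = D₁ / (r − g) = £22,400.0000 / (0.101 − 0.036) = £344,615.38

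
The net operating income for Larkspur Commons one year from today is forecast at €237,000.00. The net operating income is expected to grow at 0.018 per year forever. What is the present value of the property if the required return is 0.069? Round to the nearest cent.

Growing perpetuity: P = D₁ / (r − g) = €237,000.0000 / (0.069 − 0.018) = €4,647,058.82

€4647058.82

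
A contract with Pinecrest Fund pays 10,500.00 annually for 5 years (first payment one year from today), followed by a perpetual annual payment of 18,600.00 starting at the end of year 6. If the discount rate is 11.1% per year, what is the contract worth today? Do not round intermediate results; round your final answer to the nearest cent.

137705.96

PV of 5-year annuity: 10,500.00 × [1 − (1+0.111)^−5] / 0.111 = 38709.49547
Perpetuity value at year 5: 18,600.00 / 0.111 = 167567.56757
PV of perpetuity: 167567.56757 / (1+0.111)^5 = 98996.46130
Total PV = 38709.49547 + 98996.46130 = 137705.95678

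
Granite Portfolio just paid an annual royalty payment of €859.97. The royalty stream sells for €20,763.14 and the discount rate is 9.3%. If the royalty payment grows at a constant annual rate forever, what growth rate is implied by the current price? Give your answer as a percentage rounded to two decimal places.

P = D₀(1+g)/(r−g) ⇒ P(r−g) = D₀(1+g) ⇒ g(P+D₀) = P·r − D₀
g = (P·r − D₀)/(P + D₀) = (€20,763.14×0.093 − €859.97) / (€20,763.14 + €859.97) = 0.049530

4.95%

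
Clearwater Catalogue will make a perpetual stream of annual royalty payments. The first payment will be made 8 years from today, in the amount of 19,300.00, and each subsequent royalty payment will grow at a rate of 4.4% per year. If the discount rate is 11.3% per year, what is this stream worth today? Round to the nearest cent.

132203.23

Value at end of year 7: C₁ / (r − g) = 19,300.00 / (0.113 − 0.044) = 279,710.1449
Discount to today: PV = 279,710.1449 / (1 + 0.113)^7 = 279,710.1449 / 2.115759 = 132,203.23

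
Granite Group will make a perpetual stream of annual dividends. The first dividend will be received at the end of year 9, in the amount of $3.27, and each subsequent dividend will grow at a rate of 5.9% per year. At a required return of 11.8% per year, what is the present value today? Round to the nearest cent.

$22.71

Value at end of year 8: C₁ / (r − g) = $3.27 / (0.118 − 0.059) = $55.4237
Discount to today: PV = $55.4237 / (1 + 0.118)^8 = $55.4237 / 2.440813 = $22.71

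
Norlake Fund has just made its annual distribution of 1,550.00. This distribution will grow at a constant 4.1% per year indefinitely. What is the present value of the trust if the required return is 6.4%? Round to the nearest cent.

D₁ = D₀ × (1 + g) = 1,550.00 × 1.041 = 1,613.5500
Growing perpetuity: P = D₁ / (r − g) = 1,613.5500 / (0.064 − 0.041) = 70,154.35

70154.35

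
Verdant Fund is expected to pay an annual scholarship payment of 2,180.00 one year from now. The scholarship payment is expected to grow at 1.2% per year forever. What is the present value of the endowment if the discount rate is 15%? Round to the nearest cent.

15797.10

Growing perpetuity: P = D₁ / (r − g) = 2,180.0000 / (0.15 − 0.012) = 15,797.10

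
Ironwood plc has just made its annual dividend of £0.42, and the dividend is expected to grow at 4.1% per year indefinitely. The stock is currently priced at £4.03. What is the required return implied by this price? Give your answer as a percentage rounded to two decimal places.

D₁ = £0.42 × 1.041 = £0.4372
P = D₁/(r − g) ⇒ r = D₁/P + g = £0.4372/£4.03 + 0.041 = 0.108491 + 0.041 = 0.149491

14.95%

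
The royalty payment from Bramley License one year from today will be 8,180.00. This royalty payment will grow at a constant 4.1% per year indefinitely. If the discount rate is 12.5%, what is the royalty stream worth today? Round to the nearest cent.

Growing perpetuity: P = D₁ / (r − g) = 8,180.0000 / (0.125 − 0.041) = 97,380.95

97380.95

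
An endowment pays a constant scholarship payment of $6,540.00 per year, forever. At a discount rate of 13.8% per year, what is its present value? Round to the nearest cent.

Level perpetuity: PV = C / r = $6,540.00 / 0.138 = $47,391.30

$47391.30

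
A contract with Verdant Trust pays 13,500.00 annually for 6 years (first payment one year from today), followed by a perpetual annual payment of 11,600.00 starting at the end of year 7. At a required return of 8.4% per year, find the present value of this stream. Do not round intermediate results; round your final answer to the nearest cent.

PV of 6-year annuity: 13,500.00 × [1 − (1+0.084)^−6] / 0.084 = 61658.74130
Perpetuity value at year 6: 11,600.00 / 0.084 = 138095.23810
PV of perpetuity: 138095.23810 / (1+0.084)^6 = 85114.39372
Total PV = 61658.74130 + 85114.39372 = 146773.13502

146773.14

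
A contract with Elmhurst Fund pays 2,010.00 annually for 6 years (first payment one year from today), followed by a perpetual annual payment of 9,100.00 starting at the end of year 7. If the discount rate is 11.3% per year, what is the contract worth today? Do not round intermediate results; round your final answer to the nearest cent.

PV of 6-year annuity: 2,010.00 × [1 − (1+0.113)^−6] / 0.113 = 8430.39520
Perpetuity value at year 6: 9,100.00 / 0.113 = 80530.97345
PV of perpetuity: 80530.97345 / (1+0.113)^6 = 42363.51261
Total PV = 8430.39520 + 42363.51261 = 50793.90780

50793.91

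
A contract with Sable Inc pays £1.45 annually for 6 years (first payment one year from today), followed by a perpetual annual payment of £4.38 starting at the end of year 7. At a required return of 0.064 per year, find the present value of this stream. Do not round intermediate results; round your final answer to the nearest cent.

PV of 6-year annuity: £1.45 × [1 − (1+0.064)^−6] / 0.064 = 7.04138
Perpetuity value at year 6: £4.38 / 0.064 = 68.43750
PV of perpetuity: 68.43750 / (1+0.064)^6 = 47.16766
Total PV = 7.04138 + 47.16766 = 54.20905

£54.21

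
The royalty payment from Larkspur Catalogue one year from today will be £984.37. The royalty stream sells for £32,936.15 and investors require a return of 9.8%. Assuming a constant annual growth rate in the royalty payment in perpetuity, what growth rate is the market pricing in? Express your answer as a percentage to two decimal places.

6.81%

P = D₁/(r−g) ⇒ g = r − D₁/P = 0.098 − £984.37/£32,936.15 = 0.068113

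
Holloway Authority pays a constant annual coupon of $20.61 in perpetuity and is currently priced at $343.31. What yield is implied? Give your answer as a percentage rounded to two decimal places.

6.00%

P = C/r ⇒ r = C/P = $20.61/$343.31 = 0.060033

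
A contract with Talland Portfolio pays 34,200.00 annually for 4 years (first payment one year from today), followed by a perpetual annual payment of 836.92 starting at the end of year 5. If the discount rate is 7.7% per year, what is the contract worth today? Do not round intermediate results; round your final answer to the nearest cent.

PV of 4-year annuity: 34,200.00 × [1 − (1+0.077)^−4] / 0.077 = 114035.28831
Perpetuity value at year 4: 836.92 / 0.077 = 10869.09091
PV of perpetuity: 10869.09091 / (1+0.077)^4 = 8078.49402
Total PV = 114035.28831 + 8078.49402 = 122113.78233

122113.78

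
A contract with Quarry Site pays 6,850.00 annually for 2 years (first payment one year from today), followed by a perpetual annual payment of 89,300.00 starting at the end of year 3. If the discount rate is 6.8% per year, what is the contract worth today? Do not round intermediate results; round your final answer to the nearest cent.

PV of 2-year annuity: 6,850.00 × [1 − (1+0.068)^−2] / 0.068 = 12419.34240
Perpetuity value at year 2: 89,300.00 / 0.068 = 1313235.29412
PV of perpetuity: 1313235.29412 / (1+0.068)^2 = 1151330.58231
Total PV = 12419.34240 + 1151330.58231 = 1163749.92471

1163749.92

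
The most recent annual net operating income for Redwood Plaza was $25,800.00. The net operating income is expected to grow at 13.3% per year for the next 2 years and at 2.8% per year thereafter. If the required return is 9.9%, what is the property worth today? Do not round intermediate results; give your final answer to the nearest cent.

$451045.20

D_1 = 29231.40000
D_2 = 33119.17620
Terminal value at year 2: TV = D_2×(1+g_2)/(r−g_2) = 34046.51313/0.071 = 479528.35399
P_0 = D_1/(1+r)^1 + D_2/(1+r)^2 + TV/(1+r)^2
    = 26598.18016 + 27421.05380 + 397025.96205 = 451045.19602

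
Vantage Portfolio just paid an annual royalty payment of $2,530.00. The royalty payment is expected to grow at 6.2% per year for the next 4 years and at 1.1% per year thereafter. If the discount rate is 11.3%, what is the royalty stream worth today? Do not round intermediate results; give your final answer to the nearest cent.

D_1 = 2686.86000
D_2 = 2853.44532
D_3 = 3030.35893
D_4 = 3218.24118
Terminal value at year 4: TV = D_4×(1+g_2)/(r−g_2) = 3253.64184/0.102 = 31898.44938
P_0 = D_1/(1+r)^1 + D_2/(1+r)^2 + D_3/(1+r)^3 + D_4/(1+r)^4 + TV/(1+r)^4
    = 2414.07008 + 2303.45231 + 2197.90329 + 2097.19074 + 20786.86113 = 29799.47755

$29799.48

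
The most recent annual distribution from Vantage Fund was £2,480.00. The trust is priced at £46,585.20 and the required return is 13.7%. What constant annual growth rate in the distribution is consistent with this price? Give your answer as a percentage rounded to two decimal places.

P = D₀(1+g)/(r−g) ⇒ P(r−g) = D₀(1+g) ⇒ g(P+D₀) = P·r − D₀
g = (P·r − D₀)/(P + D₀) = (£46,585.20×0.137 − £2,480.00) / (£46,585.20 + £2,480.00) = 0.079530

7.95%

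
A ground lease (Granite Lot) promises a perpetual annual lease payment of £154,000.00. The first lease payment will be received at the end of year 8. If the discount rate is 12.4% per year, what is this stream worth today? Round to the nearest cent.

Value at end of year 7: C / r = £154,000.00 / 0.124 = £1,241,935.4839
Discount to today: PV = £1,241,935.4839 / (1 + 0.124)^7 = £1,241,935.4839 / 2.266544 = £547,942.34

£547942.34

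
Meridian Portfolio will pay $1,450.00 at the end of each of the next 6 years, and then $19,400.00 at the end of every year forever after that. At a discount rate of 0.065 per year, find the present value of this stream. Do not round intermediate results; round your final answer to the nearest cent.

PV of 6-year annuity: $1,450.00 × [1 − (1+0.065)^−6] / 0.065 = 7019.46966
Perpetuity value at year 6: $19,400.00 / 0.065 = 298461.53846
PV of perpetuity: 298461.53846 / (1+0.065)^6 = 204545.87546
Total PV = 7019.46966 + 204545.87546 = 211565.34511

$211565.35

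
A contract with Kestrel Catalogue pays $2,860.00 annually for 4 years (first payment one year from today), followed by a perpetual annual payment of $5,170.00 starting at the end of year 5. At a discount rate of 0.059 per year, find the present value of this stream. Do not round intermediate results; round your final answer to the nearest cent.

$79604.36

PV of 4-year annuity: $2,860.00 × [1 − (1+0.059)^−4] / 0.059 = 9932.93711
Perpetuity value at year 4: $5,170.00 / 0.059 = 87627.11864
PV of perpetuity: 87627.11864 / (1+0.059)^4 = 69671.42463
Total PV = 9932.93711 + 69671.42463 = 79604.36175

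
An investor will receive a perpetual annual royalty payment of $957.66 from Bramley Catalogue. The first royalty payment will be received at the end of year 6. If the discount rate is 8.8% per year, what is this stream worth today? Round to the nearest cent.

Value at end of year 5: C / r = $957.66 / 0.088 = $10,882.5000
Discount to today: PV = $10,882.5000 / (1 + 0.088)^5 = $10,882.5000 / 1.524560 = $7,138.13

$7138.13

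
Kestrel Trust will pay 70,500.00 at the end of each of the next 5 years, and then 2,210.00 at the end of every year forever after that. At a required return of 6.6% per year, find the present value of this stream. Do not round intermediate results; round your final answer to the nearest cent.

PV of 5-year annuity: 70,500.00 × [1 − (1+0.066)^−5] / 0.066 = 292186.39822
Perpetuity value at year 5: 2,210.00 / 0.066 = 33484.84848
PV of perpetuity: 33484.84848 / (1+0.066)^5 = 24325.53019
Total PV = 292186.39822 + 24325.53019 = 316511.92841

316511.93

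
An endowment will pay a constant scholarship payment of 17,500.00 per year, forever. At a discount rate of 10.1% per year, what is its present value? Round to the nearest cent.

Level perpetuity: PV = C / r = 17,500.00 / 0.101 = 173,267.33

173267.33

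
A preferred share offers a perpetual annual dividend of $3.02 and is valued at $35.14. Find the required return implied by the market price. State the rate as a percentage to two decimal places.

8.59%

P = C/r ⇒ r = C/P = $3.02/$35.14 = 0.085942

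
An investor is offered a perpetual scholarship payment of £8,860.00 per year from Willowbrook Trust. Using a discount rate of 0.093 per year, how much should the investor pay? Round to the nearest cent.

£95268.82

Level perpetuity: PV = C / r = £8,860.00 / 0.093 = £95,268.82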